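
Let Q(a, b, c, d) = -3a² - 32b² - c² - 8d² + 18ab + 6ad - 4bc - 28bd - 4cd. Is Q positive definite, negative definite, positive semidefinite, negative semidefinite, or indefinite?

The symmetric matrix is A = [[-3, 9, 0, 3], [9, -32, -2, -14], [0, -2, -1, -2], [3, -14, -2, -8]].
Applying the same elementary operations to the rows and columns of A produces a congruent diagonal matrix with entries -3, -5, -1/5, 0.
Counting signs: 3 negative, 1 zero.
Hence Q is negative semidefinite.

negative semidefinite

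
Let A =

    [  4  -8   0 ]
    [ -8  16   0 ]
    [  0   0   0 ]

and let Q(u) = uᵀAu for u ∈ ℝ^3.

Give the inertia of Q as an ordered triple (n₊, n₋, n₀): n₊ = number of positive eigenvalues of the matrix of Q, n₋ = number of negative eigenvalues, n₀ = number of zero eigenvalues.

(1, 0, 2)

Row-reducing A symmetrically gives the diagonal entries 4, 0, 0.
That gives 1 positive, 2 zero pivots.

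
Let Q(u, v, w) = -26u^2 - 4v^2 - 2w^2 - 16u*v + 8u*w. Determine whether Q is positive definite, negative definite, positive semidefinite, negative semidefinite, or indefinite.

negative definite

The symmetric matrix of Q is A = [[-26, -8, 4], [-8, -4, 0], [4, 0, -2]].
Leading principal minors: Δ_1 = -26, Δ_2 = 40, Δ_3 = -16.
The signs alternate starting with Δ_1 < 0, so by Sylvester's criterion Q is negative definite.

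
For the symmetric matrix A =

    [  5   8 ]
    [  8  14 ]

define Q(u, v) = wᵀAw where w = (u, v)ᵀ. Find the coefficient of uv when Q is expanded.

16

The coefficient of uv is A[1,2] + A[2,1] = 2·8 = 16.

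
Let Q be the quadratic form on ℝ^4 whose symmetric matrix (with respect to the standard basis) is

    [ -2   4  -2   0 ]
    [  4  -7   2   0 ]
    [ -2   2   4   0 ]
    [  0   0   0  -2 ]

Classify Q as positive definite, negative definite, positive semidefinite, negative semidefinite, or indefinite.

indefinite

Row-reducing A symmetrically gives the diagonal entries -2, 1, 2, -2.
That gives 2 positive, 2 negative pivots.
Hence Q is indefinite.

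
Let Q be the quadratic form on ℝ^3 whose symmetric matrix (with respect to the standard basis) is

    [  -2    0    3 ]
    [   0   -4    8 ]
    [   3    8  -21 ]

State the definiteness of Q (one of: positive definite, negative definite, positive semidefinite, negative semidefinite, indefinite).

negative definite

Leading principal minors: Δ_1 = -2, Δ_2 = 8, Δ_3 = -4.
The signs alternate starting with Δ_1 < 0, so by Sylvester's criterion Q is negative definite.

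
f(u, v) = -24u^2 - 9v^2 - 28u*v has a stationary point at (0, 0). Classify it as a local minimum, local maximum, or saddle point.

local maximum

The Hessian at the origin is H = [[-48, -28], [-28, -18]].
det H = -48·-18 − (-28)² = 80 > 0 and H[1,1] = -48 < 0, so H is negative definite.
Therefore the origin is a local maximum.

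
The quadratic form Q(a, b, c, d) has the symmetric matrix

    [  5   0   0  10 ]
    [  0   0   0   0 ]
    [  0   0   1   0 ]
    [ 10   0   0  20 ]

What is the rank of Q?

Applying the same elementary operations to the rows and columns of A produces a congruent diagonal matrix with entries 5, 0, 1, 0.
That gives 2 positive, 2 zero pivots.
The rank is the number of nonzero pivots: 2.

2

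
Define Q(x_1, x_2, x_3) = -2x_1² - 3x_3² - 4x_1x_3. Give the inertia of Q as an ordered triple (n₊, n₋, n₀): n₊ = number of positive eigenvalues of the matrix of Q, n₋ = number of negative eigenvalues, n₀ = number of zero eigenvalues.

The associated matrix is A = [[-2, 0, -2], [0, 0, 0], [-2, 0, -3]].
Symmetric row and column elimination reduces A to a congruent diagonal form with pivots -2, 0, -1.
That gives 2 negative, 1 zero pivots.

(0, 2, 1)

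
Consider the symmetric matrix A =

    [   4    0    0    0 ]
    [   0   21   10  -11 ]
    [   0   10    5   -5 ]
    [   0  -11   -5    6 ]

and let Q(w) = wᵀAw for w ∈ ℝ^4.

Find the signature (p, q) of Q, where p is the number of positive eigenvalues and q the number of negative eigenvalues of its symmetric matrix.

Symmetric row and column elimination reduces A to a congruent diagonal form with pivots 4, 21, 5/21, 0.
So there are 3 positive, 1 zero pivots.

(3, 0)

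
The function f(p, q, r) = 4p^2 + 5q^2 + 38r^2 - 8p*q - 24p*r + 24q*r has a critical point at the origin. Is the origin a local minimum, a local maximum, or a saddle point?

local minimum

The Hessian at the origin is H = [[8, -8, -24], [-8, 10, 24], [-24, 24, 76]].
Symmetric row and column elimination reduces H to a congruent diagonal form with pivots 8, 2, 4.
Counting signs: 3 positive.
H is positive definite, so the origin is a strict local minimum.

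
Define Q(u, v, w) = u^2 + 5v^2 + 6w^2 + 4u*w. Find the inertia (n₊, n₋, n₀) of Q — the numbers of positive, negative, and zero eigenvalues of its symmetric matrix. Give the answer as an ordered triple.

The symmetric matrix is A = [[1, 0, 2], [0, 5, 0], [2, 0, 6]].
An LDLᵀ factorisation of A has diagonal entries 1, 5, 2.
That gives 3 positive pivots.

(3, 0, 0)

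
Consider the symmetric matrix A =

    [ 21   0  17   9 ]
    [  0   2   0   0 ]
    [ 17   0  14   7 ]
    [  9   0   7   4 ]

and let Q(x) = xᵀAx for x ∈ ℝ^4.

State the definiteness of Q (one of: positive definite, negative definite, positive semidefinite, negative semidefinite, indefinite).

An LDLᵀ factorisation of A has diagonal entries 21, 2, 5/21, -1/5.
Counting signs: 3 positive, 1 negative.
Hence Q is indefinite.

indefinite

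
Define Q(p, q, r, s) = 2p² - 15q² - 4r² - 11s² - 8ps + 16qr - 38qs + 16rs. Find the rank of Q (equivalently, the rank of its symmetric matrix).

The associated matrix is A = [[2, 0, 0, -4], [0, -15, 8, -19], [0, 8, -4, 8], [-4, -19, 8, -11]].
Symmetric row and column elimination reduces A to a congruent diagonal form with pivots 2, -15, 4/15, -12.
So there are 2 positive, 2 negative pivots.
The rank is the number of nonzero pivots: 4.

4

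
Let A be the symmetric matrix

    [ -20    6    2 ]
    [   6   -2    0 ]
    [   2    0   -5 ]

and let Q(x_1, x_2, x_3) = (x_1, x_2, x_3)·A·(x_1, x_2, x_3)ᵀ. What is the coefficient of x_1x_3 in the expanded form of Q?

4

The coefficient of x_1x_3 is A[1,3] + A[3,1] = 2·2 = 4.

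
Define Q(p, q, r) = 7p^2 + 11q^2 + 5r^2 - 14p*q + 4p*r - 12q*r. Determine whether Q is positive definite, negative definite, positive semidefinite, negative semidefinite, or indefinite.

positive definite

The symmetric matrix of Q is A = [[7, -7, 2], [-7, 11, -6], [2, -6, 5]].
Leading principal minors: Δ_1 = 7, Δ_2 = 28, Δ_3 = 12.
All leading principal minors are positive, so by Sylvester's criterion Q is positive definite.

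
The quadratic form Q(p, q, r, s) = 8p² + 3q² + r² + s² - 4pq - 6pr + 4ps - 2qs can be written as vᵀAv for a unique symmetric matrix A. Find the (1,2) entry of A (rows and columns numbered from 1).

The coefficient of p·q in Q is -4. For a symmetric A this equals A[1,2] + A[2,1] = 2·A[1,2].
So A[1,2] = -4/2 = -2.

-2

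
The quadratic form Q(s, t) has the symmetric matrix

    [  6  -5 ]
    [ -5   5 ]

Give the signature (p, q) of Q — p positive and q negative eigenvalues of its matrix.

An LDLᵀ factorisation of A has diagonal entries 6, 5/6.
Counting signs: 2 positive.

(2, 0)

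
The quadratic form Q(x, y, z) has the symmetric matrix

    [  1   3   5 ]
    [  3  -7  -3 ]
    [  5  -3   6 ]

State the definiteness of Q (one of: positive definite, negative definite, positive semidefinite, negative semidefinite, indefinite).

Row-reducing A symmetrically gives the diagonal entries 1, -16, 5/4.
So there are 2 positive, 1 negative pivots.
Hence Q is indefinite.

indefinite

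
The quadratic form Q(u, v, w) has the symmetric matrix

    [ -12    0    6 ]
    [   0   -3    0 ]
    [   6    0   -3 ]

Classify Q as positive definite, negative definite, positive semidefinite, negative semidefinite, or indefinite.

negative semidefinite

Congruent diagonalization of A (simultaneous row and column reduction) yields pivots -12, -3, 0.
So there are 2 negative, 1 zero pivots.
Hence Q is negative semidefinite.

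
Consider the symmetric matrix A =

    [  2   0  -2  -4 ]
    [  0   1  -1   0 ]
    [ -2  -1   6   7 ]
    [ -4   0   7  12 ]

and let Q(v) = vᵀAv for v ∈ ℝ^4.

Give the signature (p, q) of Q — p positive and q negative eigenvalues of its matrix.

Symmetric row and column elimination reduces A to a congruent diagonal form with pivots 2, 1, 3, 1.
So there are 4 positive pivots.

(4, 0)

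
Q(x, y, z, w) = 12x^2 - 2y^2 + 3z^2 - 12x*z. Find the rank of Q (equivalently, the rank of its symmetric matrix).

The associated matrix is A = [[12, 0, -6, 0], [0, -2, 0, 0], [-6, 0, 3, 0], [0, 0, 0, 0]].
Applying the same elementary operations to the rows and columns of A produces a congruent diagonal matrix with entries 12, -2, 0, 0.
That gives 1 positive, 1 negative, 2 zero pivots.
The rank is the number of nonzero pivots: 2.

2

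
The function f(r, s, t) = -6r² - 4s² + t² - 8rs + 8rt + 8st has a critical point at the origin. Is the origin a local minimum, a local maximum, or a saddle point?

saddle point

The Hessian at the origin is H = [[-12, -8, 8], [-8, -8, 8], [8, 8, 2]].
Applying the same elementary operations to the rows and columns of H produces a congruent diagonal matrix with entries -12, -8/3, 10.
So there are 1 positive, 2 negative pivots.
H is indefinite, so the origin is a saddle point.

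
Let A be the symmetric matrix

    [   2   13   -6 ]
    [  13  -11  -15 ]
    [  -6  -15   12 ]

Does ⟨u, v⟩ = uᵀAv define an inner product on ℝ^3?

no

Row-reducing A symmetrically gives the diagonal entries 2, -191/2, 6/191.
So there are 2 positive, 1 negative pivots.
Hence Q is indefinite.
⟨·,·⟩ is an inner product exactly when A is positive definite.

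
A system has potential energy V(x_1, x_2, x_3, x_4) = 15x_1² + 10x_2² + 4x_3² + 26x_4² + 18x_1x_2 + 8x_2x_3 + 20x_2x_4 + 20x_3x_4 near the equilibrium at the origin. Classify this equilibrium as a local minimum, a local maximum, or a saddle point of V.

local minimum

The Hessian at the origin is H = [[30, 18, 0, 0], [18, 20, 8, 20], [0, 8, 8, 20], [0, 20, 20, 52]].
Symmetric row and column elimination reduces H to a congruent diagonal form with pivots 30, 46/5, 24/23, 2.
So there are 4 positive pivots.
H is positive definite, so the origin is a strict local minimum.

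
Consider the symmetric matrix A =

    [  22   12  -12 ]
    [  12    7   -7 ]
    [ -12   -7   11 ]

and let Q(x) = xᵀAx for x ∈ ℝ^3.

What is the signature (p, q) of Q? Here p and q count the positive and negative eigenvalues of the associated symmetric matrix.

(3, 0)

Congruent diagonalization of A (simultaneous row and column reduction) yields pivots 22, 5/11, 4.
Counting signs: 3 positive.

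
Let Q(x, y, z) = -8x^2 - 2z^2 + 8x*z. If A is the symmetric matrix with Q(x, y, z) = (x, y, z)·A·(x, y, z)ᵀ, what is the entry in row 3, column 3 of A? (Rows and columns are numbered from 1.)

-2

The coefficient of z^2 in Q is -2, and that is exactly A[3,3].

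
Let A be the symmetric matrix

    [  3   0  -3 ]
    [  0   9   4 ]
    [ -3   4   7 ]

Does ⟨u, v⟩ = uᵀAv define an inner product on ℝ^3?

Leading principal minors: Δ_1 = 3, Δ_2 = 27, Δ_3 = 60.
All leading principal minors are positive, so by Sylvester's criterion Q is positive definite.
⟨·,·⟩ is an inner product exactly when A is positive definite.

yes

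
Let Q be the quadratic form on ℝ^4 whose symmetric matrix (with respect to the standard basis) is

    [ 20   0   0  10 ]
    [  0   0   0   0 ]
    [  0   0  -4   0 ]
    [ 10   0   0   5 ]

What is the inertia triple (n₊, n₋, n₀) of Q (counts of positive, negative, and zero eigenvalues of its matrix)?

(1, 1, 2)

Row-reducing A symmetrically gives the diagonal entries 20, 0, -4, 0.
Counting signs: 1 positive, 1 negative, 2 zero.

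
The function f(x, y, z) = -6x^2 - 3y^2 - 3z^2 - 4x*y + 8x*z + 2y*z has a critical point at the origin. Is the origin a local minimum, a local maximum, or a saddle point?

local maximum

The Hessian at the origin is H = [[-12, -4, 8], [-4, -6, 2], [8, 2, -6]].
Row-reducing H symmetrically gives the diagonal entries -12, -14/3, -4/7.
Counting signs: 3 negative.
H is negative definite, so the origin is a strict local maximum.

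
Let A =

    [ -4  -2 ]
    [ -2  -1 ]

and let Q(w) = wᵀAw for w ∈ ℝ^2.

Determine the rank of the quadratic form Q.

Applying the same elementary operations to the rows and columns of A produces a congruent diagonal matrix with entries -4, 0.
Counting signs: 1 negative, 1 zero.
The rank is the number of nonzero pivots: 1.

1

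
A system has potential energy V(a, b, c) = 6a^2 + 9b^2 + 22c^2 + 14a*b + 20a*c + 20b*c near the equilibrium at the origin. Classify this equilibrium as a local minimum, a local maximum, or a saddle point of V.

local minimum

The Hessian at the origin is H = [[12, 14, 20], [14, 18, 20], [20, 20, 44]].
An LDLᵀ factorisation of H has diagonal entries 12, 5/3, 4.
So there are 3 positive pivots.
H is positive definite, so the origin is a strict local minimum.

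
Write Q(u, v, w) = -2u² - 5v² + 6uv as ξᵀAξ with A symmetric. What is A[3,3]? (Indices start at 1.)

The coefficient of w² in Q is 0, and that is exactly A[3,3].

0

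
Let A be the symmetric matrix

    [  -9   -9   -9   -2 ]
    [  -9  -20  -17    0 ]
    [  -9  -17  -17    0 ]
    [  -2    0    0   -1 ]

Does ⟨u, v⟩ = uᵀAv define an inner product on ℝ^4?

no

Congruent diagonalization of A (simultaneous row and column reduction) yields pivots -9, -11, -24/11, -1/18.
That gives 4 negative pivots.
Hence Q is negative definite.
⟨·,·⟩ is an inner product exactly when A is positive definite.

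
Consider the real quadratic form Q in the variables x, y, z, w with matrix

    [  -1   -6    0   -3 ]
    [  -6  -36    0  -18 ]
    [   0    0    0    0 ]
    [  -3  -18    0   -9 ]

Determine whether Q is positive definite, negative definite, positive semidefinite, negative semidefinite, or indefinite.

negative semidefinite

Row-reducing A symmetrically gives the diagonal entries -1, 0, 0, 0.
That gives 1 negative, 3 zero pivots.
Hence Q is negative semidefinite.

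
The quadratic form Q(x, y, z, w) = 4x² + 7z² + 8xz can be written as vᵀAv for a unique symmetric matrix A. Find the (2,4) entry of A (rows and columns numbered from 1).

The coefficient of y·w in Q is 0. For a symmetric A this equals A[2,4] + A[4,2] = 2·A[2,4].
So A[2,4] = 0/2 = 0.

0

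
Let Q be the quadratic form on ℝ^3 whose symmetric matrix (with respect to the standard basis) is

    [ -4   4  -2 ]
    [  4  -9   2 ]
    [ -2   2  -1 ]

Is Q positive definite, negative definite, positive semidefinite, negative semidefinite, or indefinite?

Row-reducing A symmetrically gives the diagonal entries -4, -5, 0.
So there are 2 negative, 1 zero pivots.
Hence Q is negative semidefinite.

negative semidefinite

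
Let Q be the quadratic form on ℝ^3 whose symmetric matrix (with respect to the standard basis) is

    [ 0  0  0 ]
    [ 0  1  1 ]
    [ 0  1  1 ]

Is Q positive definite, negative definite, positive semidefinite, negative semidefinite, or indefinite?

positive semidefinite

Row-reducing A symmetrically gives the diagonal entries 0, 1, 0.
So there are 1 positive, 2 zero pivots.
Hence Q is positive semidefinite.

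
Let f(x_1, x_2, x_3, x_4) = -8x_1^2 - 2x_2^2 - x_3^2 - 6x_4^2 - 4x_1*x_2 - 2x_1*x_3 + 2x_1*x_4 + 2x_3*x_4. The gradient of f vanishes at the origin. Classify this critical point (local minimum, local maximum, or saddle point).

local maximum

The Hessian at the origin is H = [[-16, -4, -2, 2], [-4, -4, 0, 0], [-2, 0, -2, 2], [2, 0, 2, -12]].
Congruent diagonalization of H (simultaneous row and column reduction) yields pivots -16, -3, -5/3, -10.
Counting signs: 4 negative.
H is negative definite, so the origin is a strict local maximum.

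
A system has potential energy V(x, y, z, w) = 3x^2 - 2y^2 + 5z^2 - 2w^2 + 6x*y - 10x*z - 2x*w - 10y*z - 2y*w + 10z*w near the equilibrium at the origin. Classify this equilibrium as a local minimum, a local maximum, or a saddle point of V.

The Hessian at the origin is H = [[6, 6, -10, -2], [6, -4, -10, -2], [-10, -10, 10, 10], [-2, -2, 10, -4]].
Applying the same elementary operations to the rows and columns of H produces a congruent diagonal matrix with entries 6, -10, -20/3, 2.
That gives 2 positive, 2 negative pivots.
H is indefinite, so the origin is a saddle point.

saddle point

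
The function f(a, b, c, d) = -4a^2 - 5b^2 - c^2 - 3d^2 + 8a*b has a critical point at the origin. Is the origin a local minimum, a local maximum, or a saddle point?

local maximum

The Hessian at the origin is H = [[-8, 8, 0, 0], [8, -10, 0, 0], [0, 0, -2, 0], [0, 0, 0, -6]].
An LDLᵀ factorisation of H has diagonal entries -8, -2, -2, -6.
Counting signs: 4 negative.
H is negative definite, so the origin is a strict local maximum.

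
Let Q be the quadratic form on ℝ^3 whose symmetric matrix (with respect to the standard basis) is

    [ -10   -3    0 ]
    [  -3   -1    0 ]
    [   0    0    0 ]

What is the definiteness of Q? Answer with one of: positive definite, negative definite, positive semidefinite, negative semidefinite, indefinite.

negative semidefinite

Symmetric row and column elimination reduces A to a congruent diagonal form with pivots -10, -1/10, 0.
That gives 2 negative, 1 zero pivots.
Hence Q is negative semidefinite.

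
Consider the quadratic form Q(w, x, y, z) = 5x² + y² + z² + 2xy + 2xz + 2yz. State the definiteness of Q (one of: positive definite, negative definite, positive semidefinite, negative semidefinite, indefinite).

The symmetric matrix is A = [[0, 0, 0, 0], [0, 5, 1, 1], [0, 1, 1, 1], [0, 1, 1, 1]].
Row-reducing A symmetrically gives the diagonal entries 0, 5, 4/5, 0.
Counting signs: 2 positive, 2 zero.
Hence Q is positive semidefinite.

positive semidefinite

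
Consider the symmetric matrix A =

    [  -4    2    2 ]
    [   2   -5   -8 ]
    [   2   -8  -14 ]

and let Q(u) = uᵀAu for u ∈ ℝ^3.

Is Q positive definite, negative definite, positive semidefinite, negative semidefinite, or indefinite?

Symmetric row and column elimination reduces A to a congruent diagonal form with pivots -4, -4, -3/4.
Counting signs: 3 negative.
Hence Q is negative definite.

negative definite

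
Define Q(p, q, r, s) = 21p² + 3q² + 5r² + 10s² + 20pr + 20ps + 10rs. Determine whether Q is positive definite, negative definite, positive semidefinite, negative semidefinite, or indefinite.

The symmetric matrix of Q is A = [[21, 0, 10, 10], [0, 3, 0, 0], [10, 0, 5, 5], [10, 0, 5, 10]].
Leading principal minors: Δ_1 = 21, Δ_2 = 63, Δ_3 = 15, Δ_4 = 75.
All leading principal minors are positive, so by Sylvester's criterion Q is positive definite.

positive definite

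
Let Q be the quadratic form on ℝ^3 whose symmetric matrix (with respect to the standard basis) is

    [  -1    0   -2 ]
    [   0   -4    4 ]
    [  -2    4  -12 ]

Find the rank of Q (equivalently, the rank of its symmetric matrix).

3

Congruent diagonalization of A (simultaneous row and column reduction) yields pivots -1, -4, -4.
So there are 3 negative pivots.
The rank is the number of nonzero pivots: 3.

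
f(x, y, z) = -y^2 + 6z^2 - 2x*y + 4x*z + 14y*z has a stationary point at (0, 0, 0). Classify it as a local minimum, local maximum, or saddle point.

saddle point

The Hessian at the origin is H = [[0, -2, 4], [-2, -2, 14], [4, 14, 12]].
H is indefinite, so the origin is a saddle point.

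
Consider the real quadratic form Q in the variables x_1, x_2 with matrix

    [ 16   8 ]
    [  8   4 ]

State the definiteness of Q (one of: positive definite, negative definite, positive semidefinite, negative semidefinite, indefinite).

For the 2×2 matrix [[16, 8], [8, 4]]: det = 16·4 − (8)² = 0, trace = 20.
det = 0 so one eigenvalue is zero; the form is semidefinite with the sign of the trace.

positive semidefinite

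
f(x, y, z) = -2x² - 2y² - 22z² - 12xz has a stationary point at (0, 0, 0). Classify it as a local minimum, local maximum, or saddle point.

local maximum

The Hessian at the origin is H = [[-4, 0, -12], [0, -4, 0], [-12, 0, -44]].
Row-reducing H symmetrically gives the diagonal entries -4, -4, -8.
That gives 3 negative pivots.
H is negative definite, so the origin is a strict local maximum.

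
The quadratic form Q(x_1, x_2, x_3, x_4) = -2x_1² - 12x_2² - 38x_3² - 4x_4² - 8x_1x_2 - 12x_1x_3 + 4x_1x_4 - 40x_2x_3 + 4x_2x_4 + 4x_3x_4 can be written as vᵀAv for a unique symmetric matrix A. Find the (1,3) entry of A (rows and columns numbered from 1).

The coefficient of x_1·x_3 in Q is -12. For a symmetric A this equals A[1,3] + A[3,1] = 2·A[1,3].
So A[1,3] = -12/2 = -6.

-6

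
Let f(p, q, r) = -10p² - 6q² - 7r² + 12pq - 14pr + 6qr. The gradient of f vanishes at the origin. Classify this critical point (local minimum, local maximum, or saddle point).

The Hessian at the origin is H = [[-20, 12, -14], [12, -12, 6], [-14, 6, -14]].
Row-reducing H symmetrically gives the diagonal entries -20, -24/5, -3.
Counting signs: 3 negative.
H is negative definite, so the origin is a strict local maximum.

local maximum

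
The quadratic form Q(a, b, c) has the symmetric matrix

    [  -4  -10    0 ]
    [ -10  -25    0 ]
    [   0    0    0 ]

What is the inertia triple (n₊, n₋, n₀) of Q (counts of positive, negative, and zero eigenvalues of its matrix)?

(0, 1, 2)

Applying the same elementary operations to the rows and columns of A produces a congruent diagonal matrix with entries -4, 0, 0.
So there are 1 negative, 2 zero pivots.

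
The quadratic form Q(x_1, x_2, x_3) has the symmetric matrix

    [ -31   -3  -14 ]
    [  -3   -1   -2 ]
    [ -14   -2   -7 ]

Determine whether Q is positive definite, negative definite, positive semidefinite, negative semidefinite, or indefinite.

negative definite

Congruent diagonalization of A (simultaneous row and column reduction) yields pivots -31, -22/31, -1/11.
So there are 3 negative pivots.
Hence Q is negative definite.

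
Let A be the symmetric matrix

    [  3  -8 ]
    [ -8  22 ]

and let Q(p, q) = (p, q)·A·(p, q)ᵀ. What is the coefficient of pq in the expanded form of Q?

-16

The coefficient of pq is A[1,2] + A[2,1] = 2·(-8) = -16.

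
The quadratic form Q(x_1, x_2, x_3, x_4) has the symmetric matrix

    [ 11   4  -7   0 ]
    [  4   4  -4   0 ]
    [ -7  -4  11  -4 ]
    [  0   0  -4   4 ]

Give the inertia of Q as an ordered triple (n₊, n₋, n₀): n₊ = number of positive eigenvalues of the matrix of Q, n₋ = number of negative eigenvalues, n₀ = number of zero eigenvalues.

Congruent diagonalization of A (simultaneous row and column reduction) yields pivots 11, 28/11, 40/7, 6/5.
Counting signs: 4 positive.

(4, 0, 0)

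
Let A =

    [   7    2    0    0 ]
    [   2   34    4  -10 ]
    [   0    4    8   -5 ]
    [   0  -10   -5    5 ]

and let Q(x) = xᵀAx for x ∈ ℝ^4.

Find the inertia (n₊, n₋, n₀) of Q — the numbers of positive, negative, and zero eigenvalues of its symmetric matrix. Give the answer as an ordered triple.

Row-reducing A symmetrically gives the diagonal entries 7, 234/7, 880/117, 15/176.
That gives 4 positive pivots.

(4, 0, 0)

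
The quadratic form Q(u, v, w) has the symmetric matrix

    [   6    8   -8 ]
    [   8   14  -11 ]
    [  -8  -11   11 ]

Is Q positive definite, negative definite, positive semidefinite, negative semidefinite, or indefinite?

Leading principal minors: Δ_1 = 6, Δ_2 = 20, Δ_3 = 6.
All leading principal minors are positive, so by Sylvester's criterion Q is positive definite.

positive definite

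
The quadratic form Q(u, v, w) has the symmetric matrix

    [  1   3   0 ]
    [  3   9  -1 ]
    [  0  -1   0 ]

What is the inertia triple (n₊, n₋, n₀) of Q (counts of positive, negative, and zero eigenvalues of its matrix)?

By Sylvester's law of inertia any congruent diagonalization of A has 2 positive, 1 negative and 0 zero entries.

(2, 1, 0)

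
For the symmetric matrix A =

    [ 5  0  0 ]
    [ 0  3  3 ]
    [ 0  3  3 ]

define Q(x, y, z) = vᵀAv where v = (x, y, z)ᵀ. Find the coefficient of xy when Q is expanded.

The coefficient of xy is A[1,2] + A[2,1] = 2·0 = 0.

0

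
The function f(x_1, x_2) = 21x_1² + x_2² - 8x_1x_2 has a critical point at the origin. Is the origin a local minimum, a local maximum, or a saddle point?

The Hessian at the origin is H = [[42, -8], [-8, 2]].
det H = 42·2 − (-8)² = 20 > 0 and H[1,1] = 42 > 0, so H is positive definite.
Therefore the origin is a local minimum.

local minimum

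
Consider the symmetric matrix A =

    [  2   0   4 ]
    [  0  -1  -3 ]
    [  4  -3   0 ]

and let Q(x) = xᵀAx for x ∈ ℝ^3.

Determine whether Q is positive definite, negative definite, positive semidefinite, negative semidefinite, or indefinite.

Congruent diagonalization of A (simultaneous row and column reduction) yields pivots 2, -1, 1.
That gives 2 positive, 1 negative pivots.
Hence Q is indefinite.

indefinite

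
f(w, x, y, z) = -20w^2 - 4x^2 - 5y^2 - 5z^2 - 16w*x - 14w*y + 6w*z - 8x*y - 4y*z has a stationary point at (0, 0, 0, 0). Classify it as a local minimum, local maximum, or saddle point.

local maximum

The Hessian at the origin is H = [[-40, -16, -14, 6], [-16, -8, -8, 0], [-14, -8, -10, -4], [6, 0, -4, -10]].
An LDLᵀ factorisation of H has diagonal entries -40, -8/5, -3/2, -4/3.
That gives 4 negative pivots.
H is negative definite, so the origin is a strict local maximum.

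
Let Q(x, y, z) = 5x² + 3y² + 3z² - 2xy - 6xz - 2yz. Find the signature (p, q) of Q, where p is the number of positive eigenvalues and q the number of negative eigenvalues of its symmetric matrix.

(3, 0)

The associated matrix is A = [[5, -1, -3], [-1, 3, -1], [-3, -1, 3]].
Applying the same elementary operations to the rows and columns of A produces a congruent diagonal matrix with entries 5, 14/5, 2/7.
So there are 3 positive pivots.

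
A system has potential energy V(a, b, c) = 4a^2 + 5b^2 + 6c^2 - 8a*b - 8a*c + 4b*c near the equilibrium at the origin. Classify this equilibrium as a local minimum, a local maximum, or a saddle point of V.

saddle point

The Hessian at the origin is H = [[8, -8, -8], [-8, 10, 4], [-8, 4, 12]].
An LDLᵀ factorisation of H has diagonal entries 8, 2, -4.
That gives 2 positive, 1 negative pivots.
H is indefinite, so the origin is a saddle point.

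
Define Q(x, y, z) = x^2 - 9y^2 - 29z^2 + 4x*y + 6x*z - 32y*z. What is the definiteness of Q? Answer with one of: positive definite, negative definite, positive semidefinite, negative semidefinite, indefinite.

The symmetric matrix is A = [[1, 2, 3], [2, -9, -16], [3, -16, -29]].
Applying the same elementary operations to the rows and columns of A produces a congruent diagonal matrix with entries 1, -13, -10/13.
Counting signs: 1 positive, 2 negative.
Hence Q is indefinite.

indefinite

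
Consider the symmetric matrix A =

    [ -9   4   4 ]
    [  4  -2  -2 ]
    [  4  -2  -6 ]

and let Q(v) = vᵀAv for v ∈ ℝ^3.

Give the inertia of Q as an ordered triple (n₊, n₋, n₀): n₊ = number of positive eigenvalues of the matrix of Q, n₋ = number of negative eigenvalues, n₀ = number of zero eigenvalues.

(0, 3, 0)

Congruent diagonalization of A (simultaneous row and column reduction) yields pivots -9, -2/9, -4.
Counting signs: 3 negative.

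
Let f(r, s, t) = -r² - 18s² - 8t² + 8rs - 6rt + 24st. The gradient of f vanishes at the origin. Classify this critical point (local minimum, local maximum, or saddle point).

The Hessian at the origin is H = [[-2, 8, -6], [8, -36, 24], [-6, 24, -16]].
An LDLᵀ factorisation of H has diagonal entries -2, -4, 2.
That gives 1 positive, 2 negative pivots.
H is indefinite, so the origin is a saddle point.

saddle point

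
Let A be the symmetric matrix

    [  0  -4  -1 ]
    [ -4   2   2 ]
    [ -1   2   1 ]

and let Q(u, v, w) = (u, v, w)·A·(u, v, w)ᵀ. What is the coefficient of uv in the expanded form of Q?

The coefficient of uv is A[1,2] + A[2,1] = 2·(-4) = -8.

-8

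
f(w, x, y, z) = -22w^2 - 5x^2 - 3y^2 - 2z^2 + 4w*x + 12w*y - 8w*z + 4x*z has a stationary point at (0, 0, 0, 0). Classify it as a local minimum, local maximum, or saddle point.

local maximum

The Hessian at the origin is H = [[-44, 4, 12, -8], [4, -10, 0, 4], [12, 0, -6, 0], [-8, 4, 0, -4]].
Congruent diagonalization of H (simultaneous row and column reduction) yields pivots -44, -106/11, -138/53, -4/23.
Counting signs: 4 negative.
H is negative definite, so the origin is a strict local maximum.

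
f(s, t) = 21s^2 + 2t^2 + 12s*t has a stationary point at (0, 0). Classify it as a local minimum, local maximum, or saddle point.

The Hessian at the origin is H = [[42, 12], [12, 4]].
det H = 42·4 − (12)² = 24 > 0 and H[1,1] = 42 > 0, so H is positive definite.
Therefore the origin is a local minimum.

local minimum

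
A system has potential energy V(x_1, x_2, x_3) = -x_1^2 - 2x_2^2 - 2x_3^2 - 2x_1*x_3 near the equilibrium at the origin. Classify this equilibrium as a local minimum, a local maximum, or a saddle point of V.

The Hessian at the origin is H = [[-2, 0, -2], [0, -4, 0], [-2, 0, -4]].
Applying the same elementary operations to the rows and columns of H produces a congruent diagonal matrix with entries -2, -4, -2.
That gives 3 negative pivots.
H is negative definite, so the origin is a strict local maximum.

local maximum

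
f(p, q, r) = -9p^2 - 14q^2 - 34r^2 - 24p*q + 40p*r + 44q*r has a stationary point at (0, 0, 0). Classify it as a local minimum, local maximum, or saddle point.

The Hessian at the origin is H = [[-18, -24, 40], [-24, -28, 44], [40, 44, -68]].
An LDLᵀ factorisation of H has diagonal entries -18, 4, -8/9.
Counting signs: 1 positive, 2 negative.
H is indefinite, so the origin is a saddle point.

saddle point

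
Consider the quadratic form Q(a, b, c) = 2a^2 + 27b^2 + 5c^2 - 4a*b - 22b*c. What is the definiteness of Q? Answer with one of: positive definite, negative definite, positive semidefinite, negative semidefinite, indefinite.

positive definite

The symmetric matrix of Q is A = [[2, -2, 0], [-2, 27, -11], [0, -11, 5]].
Leading principal minors: Δ_1 = 2, Δ_2 = 50, Δ_3 = 8.
All leading principal minors are positive, so by Sylvester's criterion Q is positive definite.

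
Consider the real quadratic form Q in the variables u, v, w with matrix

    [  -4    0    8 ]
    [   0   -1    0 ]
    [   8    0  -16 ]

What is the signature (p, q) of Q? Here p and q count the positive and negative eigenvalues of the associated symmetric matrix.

Congruent diagonalization of A (simultaneous row and column reduction) yields pivots -4, -1, 0.
That gives 2 negative, 1 zero pivots.

(0, 2)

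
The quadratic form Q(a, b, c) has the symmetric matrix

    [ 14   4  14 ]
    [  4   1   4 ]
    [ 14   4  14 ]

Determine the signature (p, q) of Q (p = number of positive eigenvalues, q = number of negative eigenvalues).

Congruent diagonalization of A (simultaneous row and column reduction) yields pivots 14, -1/7, 0.
So there are 1 positive, 1 negative, 1 zero pivots.

(1, 1)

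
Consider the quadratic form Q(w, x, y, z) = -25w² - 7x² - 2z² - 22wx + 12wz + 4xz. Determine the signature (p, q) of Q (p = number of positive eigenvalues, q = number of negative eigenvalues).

(0, 3)

The associated matrix is A = [[-25, -11, 0, 6], [-11, -7, 0, 2], [0, 0, 0, 0], [6, 2, 0, -2]].
Symmetric row and column elimination reduces A to a congruent diagonal form with pivots -25, -54/25, 0, -10/27.
Counting signs: 3 negative, 1 zero.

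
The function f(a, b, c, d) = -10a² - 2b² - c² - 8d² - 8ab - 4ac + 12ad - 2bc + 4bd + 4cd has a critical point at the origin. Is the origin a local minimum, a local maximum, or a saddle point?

The Hessian at the origin is H = [[-20, -8, -4, 12], [-8, -4, -2, 4], [-4, -2, -2, 4], [12, 4, 4, -16]].
Applying the same elementary operations to the rows and columns of H produces a congruent diagonal matrix with entries -20, -4/5, -1, -4.
That gives 4 negative pivots.
H is negative definite, so the origin is a strict local maximum.

local maximum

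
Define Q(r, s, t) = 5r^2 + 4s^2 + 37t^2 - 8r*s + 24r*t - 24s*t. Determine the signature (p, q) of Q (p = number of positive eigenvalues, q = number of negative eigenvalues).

(3, 0)

The symmetric matrix is A = [[5, -4, 12], [-4, 4, -12], [12, -12, 37]].
Row-reducing A symmetrically gives the diagonal entries 5, 4/5, 1.
So there are 3 positive pivots.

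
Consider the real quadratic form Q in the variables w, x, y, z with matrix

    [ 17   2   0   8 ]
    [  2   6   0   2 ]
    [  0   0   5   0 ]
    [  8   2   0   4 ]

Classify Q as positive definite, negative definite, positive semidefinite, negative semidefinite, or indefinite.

positive definite

Leading principal minors: Δ_1 = 17, Δ_2 = 98, Δ_3 = 490, Δ_4 = 20.
All leading principal minors are positive, so by Sylvester's criterion Q is positive definite.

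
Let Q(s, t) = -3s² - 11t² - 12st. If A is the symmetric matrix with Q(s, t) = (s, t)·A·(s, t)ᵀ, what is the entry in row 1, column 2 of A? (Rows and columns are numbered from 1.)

-6

The coefficient of s·t in Q is -12. For a symmetric A this equals A[1,2] + A[2,1] = 2·A[1,2].
So A[1,2] = -12/2 = -6.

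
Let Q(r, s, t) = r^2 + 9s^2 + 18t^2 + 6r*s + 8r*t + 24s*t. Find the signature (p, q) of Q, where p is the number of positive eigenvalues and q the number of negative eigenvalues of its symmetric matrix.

The symmetric matrix is A = [[1, 3, 4], [3, 9, 12], [4, 12, 18]].
Applying the same elementary operations to the rows and columns of A produces a congruent diagonal matrix with entries 1, 0, 2.
That gives 2 positive, 1 zero pivots.

(2, 0)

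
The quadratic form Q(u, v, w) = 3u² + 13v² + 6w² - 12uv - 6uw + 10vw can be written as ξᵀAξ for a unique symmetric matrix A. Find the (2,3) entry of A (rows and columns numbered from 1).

5

The coefficient of v·w in Q is 10. For a symmetric A this equals A[2,3] + A[3,2] = 2·A[2,3].
So A[2,3] = 10/2 = 5.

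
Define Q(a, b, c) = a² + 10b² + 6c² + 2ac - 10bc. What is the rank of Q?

The associated matrix is A = [[1, 0, 1], [0, 10, -5], [1, -5, 6]].
An LDLᵀ factorisation of A has diagonal entries 1, 10, 5/2.
That gives 3 positive pivots.
The rank is the number of nonzero pivots: 3.

3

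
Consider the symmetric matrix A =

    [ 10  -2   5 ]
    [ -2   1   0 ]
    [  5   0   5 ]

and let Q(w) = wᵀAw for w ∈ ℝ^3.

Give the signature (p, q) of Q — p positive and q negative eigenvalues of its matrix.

Symmetric row and column elimination reduces A to a congruent diagonal form with pivots 10, 3/5, 5/6.
Counting signs: 3 positive.

(3, 0)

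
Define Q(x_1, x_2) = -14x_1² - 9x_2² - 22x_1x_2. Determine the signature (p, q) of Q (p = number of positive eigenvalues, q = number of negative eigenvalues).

(0, 2)

The symmetric matrix is A = [[-14, -11], [-11, -9]].
Row-reducing A symmetrically gives the diagonal entries -14, -5/14.
Counting signs: 2 negative.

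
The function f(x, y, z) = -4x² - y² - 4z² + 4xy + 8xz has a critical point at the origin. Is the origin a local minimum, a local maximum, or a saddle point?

saddle point

The Hessian at the origin is H = [[-8, 4, 8], [4, -2, 0], [8, 0, -8]].
H is indefinite, so the origin is a saddle point.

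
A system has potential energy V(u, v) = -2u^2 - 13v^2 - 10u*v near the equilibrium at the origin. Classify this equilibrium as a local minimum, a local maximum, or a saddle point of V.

local maximum

The Hessian at the origin is H = [[-4, -10], [-10, -26]].
det H = -4·-26 − (-10)² = 4 > 0 and H[1,1] = -4 < 0, so H is negative definite.
Therefore the origin is a local maximum.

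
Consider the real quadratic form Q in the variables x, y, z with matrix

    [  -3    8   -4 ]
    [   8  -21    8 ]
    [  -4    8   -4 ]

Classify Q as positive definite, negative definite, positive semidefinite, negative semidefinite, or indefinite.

Symmetric row and column elimination reduces A to a congruent diagonal form with pivots -3, 1/3, -20.
Counting signs: 1 positive, 2 negative.
Hence Q is indefinite.

indefinite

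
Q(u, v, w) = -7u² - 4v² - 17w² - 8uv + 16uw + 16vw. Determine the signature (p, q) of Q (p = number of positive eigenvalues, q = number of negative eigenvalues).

Write A = [[-7, -4, 8], [-4, -4, 8], [8, 8, -17]].
Symmetric row and column elimination reduces A to a congruent diagonal form with pivots -7, -12/7, -1.
So there are 3 negative pivots.

(0, 3)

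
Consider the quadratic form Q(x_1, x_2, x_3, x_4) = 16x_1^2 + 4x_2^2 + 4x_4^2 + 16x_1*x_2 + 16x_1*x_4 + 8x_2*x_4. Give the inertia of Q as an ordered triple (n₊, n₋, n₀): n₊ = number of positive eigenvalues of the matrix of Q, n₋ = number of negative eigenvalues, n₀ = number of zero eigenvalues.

(1, 0, 3)

The symmetric matrix is A = [[16, 8, 0, 8], [8, 4, 0, 4], [0, 0, 0, 0], [8, 4, 0, 4]].
Congruent diagonalization of A (simultaneous row and column reduction) yields pivots 16, 0, 0, 0.
That gives 1 positive, 3 zero pivots.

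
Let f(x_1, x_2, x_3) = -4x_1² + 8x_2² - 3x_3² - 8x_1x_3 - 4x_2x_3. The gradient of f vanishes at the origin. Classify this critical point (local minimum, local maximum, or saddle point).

The Hessian at the origin is H = [[-8, 0, -8], [0, 16, -4], [-8, -4, -6]].
Congruent diagonalization of H (simultaneous row and column reduction) yields pivots -8, 16, 1.
That gives 2 positive, 1 negative pivots.
H is indefinite, so the origin is a saddle point.

saddle point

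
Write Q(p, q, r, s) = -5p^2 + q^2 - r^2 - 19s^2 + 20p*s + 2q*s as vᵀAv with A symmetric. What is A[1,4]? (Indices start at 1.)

10

The coefficient of p·s in Q is 20. For a symmetric A this equals A[1,4] + A[4,1] = 2·A[1,4].
So A[1,4] = 20/2 = 10.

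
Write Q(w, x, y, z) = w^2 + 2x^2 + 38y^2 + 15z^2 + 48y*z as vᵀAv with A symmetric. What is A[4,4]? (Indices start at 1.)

The coefficient of z^2 in Q is 15, and that is exactly A[4,4].

15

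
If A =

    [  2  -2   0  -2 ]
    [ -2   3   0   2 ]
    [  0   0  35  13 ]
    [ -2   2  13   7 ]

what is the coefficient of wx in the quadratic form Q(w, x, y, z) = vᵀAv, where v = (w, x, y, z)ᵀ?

-4

The coefficient of wx is A[1,2] + A[2,1] = 2·(-2) = -4.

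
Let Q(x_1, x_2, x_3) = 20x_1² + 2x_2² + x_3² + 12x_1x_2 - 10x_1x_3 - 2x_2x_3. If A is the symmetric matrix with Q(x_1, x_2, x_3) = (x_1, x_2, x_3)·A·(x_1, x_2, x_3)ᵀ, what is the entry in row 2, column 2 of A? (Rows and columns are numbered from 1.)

The coefficient of x_2² in Q is 2, and that is exactly A[2,2].

2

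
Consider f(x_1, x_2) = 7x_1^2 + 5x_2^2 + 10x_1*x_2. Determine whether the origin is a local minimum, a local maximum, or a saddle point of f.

local minimum

The Hessian at the origin is H = [[14, 10], [10, 10]].
det H = 14·10 − (10)² = 40 > 0 and H[1,1] = 14 > 0, so H is positive definite.
Therefore the origin is a local minimum.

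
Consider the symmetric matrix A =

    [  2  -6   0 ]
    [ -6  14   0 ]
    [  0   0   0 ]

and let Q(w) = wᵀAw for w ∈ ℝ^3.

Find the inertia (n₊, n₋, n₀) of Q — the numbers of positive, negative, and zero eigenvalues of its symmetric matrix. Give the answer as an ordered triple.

Congruent diagonalization of A (simultaneous row and column reduction) yields pivots 2, -4, 0.
So there are 1 positive, 1 negative, 1 zero pivots.

(1, 1, 1)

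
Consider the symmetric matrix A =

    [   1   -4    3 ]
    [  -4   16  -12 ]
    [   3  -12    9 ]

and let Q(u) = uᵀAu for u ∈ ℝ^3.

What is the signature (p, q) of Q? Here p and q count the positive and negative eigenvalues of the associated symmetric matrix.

(1, 0)

Congruent diagonalization of A (simultaneous row and column reduction) yields pivots 1, 0, 0.
That gives 1 positive, 2 zero pivots.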